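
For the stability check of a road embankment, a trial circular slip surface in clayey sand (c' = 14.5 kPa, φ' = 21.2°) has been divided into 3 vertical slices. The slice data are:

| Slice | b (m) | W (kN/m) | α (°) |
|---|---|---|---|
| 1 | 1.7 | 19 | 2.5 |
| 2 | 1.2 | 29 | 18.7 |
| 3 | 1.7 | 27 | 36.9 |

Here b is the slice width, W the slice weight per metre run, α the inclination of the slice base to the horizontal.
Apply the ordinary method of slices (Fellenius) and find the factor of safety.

FS = 3.81

Ordinary method of slices: FS = Σ[c'·Δl_i + (W_i cosα_i)·tanφ'] / Σ W_i sinα_i, with Δl_i = b_i / cosα_i.
Slice 1: Δl = 1.7/cos2.5° = 1.702 m; N'_1 = 19·cos2.5° = 19.0; c'Δl = 24.67; W sinα = 0.8
Slice 2: Δl = 1.2/cos18.7° = 1.267 m; N'_2 = 29·cos18.7° = 27.5; c'Δl = 18.37; W sinα = 9.3
Slice 3: Δl = 1.7/cos36.9° = 2.126 m; N'_3 = 27·cos36.9° = 21.6; c'Δl = 30.82; W sinα = 16.2
Σc'Δl = 73.9 kN/m; ΣN' = 68.0 kN/m; ΣW sinα = 26.3 kN/m
Resisting = 73.9 + 68.0·tan21.2° = 73.9 + 26.4 = 100.3 kN/m
FS = 100.3 / 26.3 = 3.807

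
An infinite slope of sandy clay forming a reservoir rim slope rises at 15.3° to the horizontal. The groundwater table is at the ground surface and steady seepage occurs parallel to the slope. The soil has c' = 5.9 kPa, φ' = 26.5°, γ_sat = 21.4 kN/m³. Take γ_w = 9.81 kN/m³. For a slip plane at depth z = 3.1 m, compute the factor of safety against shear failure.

FS = 1.34

With seepage parallel to the slope and the water table at the surface, the effective normal stress on the slip plane uses the buoyant unit weight γ' = γ_sat − γ_w while the driving shear stress uses γ_sat:
FS = [c' + γ' z cos²β tanφ'] / [γ_sat z sinβ cosβ]
γ' = 21.4 − 9.81 = 11.59 kN/m³
Numerator = 5.9 + 11.59·3.1·cos²15.3°·tan26.5° = 5.9 + 11.59·3.1·0.9304·0.4986 = 22.566 kPa
Denominator = 21.4·3.1·sin15.3°·cos15.3° = 21.4·3.1·0.2639·0.9646 = 16.885 kPa
FS = 22.566 / 16.885 = 1.336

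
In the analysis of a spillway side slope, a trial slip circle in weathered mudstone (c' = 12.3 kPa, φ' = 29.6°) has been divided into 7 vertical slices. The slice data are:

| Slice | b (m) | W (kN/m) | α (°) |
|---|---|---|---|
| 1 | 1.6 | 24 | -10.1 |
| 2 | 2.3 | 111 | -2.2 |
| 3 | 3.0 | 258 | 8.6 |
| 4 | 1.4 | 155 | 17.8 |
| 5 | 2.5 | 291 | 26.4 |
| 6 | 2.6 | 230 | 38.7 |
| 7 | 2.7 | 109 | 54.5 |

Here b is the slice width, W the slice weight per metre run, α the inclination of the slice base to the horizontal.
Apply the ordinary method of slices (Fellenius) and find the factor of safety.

Ordinary method of slices: FS = Σ[c'·Δl_i + (W_i cosα_i)·tanφ'] / Σ W_i sinα_i, with Δl_i = b_i / cosα_i.
Slice 1: Δl = 1.6/cos(-10.1°) = 1.625 m; N'_1 = 24·cos(-10.1°) = 23.6; c'Δl = 19.99; W sinα = -4.2
Slice 2: Δl = 2.3/cos(-2.2°) = 2.302 m; N'_2 = 111·cos(-2.2°) = 110.9; c'Δl = 28.31; W sinα = -4.3
Slice 3: Δl = 3.0/cos8.6° = 3.034 m; N'_3 = 258·cos8.6° = 255.1; c'Δl = 37.32; W sinα = 38.6
Slice 4: Δl = 1.4/cos17.8° = 1.470 m; N'_4 = 155·cos17.8° = 147.6; c'Δl = 18.09; W sinα = 47.4
Slice 5: Δl = 2.5/cos26.4° = 2.791 m; N'_5 = 291·cos26.4° = 260.7; c'Δl = 34.33; W sinα = 129.4
Slice 6: Δl = 2.6/cos38.7° = 3.331 m; N'_6 = 230·cos38.7° = 179.5; c'Δl = 40.98; W sinα = 143.8
Slice 7: Δl = 2.7/cos54.5° = 4.650 m; N'_7 = 109·cos54.5° = 63.3; c'Δl = 57.19; W sinα = 88.7
Σc'Δl = 236.2 kN/m; ΣN' = 1040.7 kN/m; ΣW sinα = 439.4 kN/m
Resisting = 236.2 + 1040.7·tan29.6° = 236.2 + 591.2 = 827.4 kN/m
FS = 827.4 / 439.4 = 1.883

FS = 1.88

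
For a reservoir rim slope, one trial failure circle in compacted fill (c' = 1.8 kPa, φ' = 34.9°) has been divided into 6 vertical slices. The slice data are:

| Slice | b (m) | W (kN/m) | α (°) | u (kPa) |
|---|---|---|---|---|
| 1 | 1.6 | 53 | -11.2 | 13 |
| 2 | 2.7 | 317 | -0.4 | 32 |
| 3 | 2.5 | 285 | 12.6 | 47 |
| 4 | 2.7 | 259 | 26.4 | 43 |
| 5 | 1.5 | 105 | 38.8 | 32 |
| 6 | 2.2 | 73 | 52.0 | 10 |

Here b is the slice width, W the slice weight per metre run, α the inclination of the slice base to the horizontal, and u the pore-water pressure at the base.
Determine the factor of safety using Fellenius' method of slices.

Ordinary method of slices: FS = Σ[c'·Δl_i + (W_i cosα_i − u_i·Δl_i)·tanφ'] / Σ W_i sinα_i, with Δl_i = b_i / cosα_i.
Slice 1: Δl = 1.6/cos(-11.2°) = 1.631 m; N'_1 = 53·cos(-11.2°) − 13·1.631 = 30.8; c'Δl = 2.94; W sinα = -10.3
Slice 2: Δl = 2.7/cos(-0.4°) = 2.700 m; N'_2 = 317·cos(-0.4°) − 32·2.700 = 230.6; c'Δl = 4.86; W sinα = -2.2
Slice 3: Δl = 2.5/cos12.6° = 2.562 m; N'_3 = 285·cos12.6° − 47·2.562 = 157.7; c'Δl = 4.61; W sinα = 62.2
Slice 4: Δl = 2.7/cos26.4° = 3.014 m; N'_4 = 259·cos26.4° − 43·3.014 = 102.4; c'Δl = 5.43; W sinα = 115.2
Slice 5: Δl = 1.5/cos38.8° = 1.925 m; N'_5 = 105·cos38.8° − 32·1.925 = 20.2; c'Δl = 3.46; W sinα = 65.8
Slice 6: Δl = 2.2/cos52.0° = 3.573 m; N'_6 = 73·cos52.0° − 10·3.573 = 9.2; c'Δl = 6.43; W sinα = 57.5
Σc'Δl = 27.7 kN/m; ΣN' = 550.9 kN/m; ΣW sinα = 288.1 kN/m
Resisting = 27.7 + 550.9·tan34.9° = 27.7 + 384.3 = 412.1 kN/m
FS = 412.1 / 288.1 = 1.430

FS = 1.43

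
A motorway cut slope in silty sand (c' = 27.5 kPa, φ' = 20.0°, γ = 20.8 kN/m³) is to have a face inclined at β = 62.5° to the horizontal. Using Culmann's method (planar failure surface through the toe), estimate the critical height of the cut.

Culmann's analysis gives the critical failure plane at α_cr = (β + φ')/2 = (62.5 + 20.0)/2 = 41.2°, and the critical height
H_c = (4c'/γ) · sinβ cosφ' / [1 − cos(β − φ')]
    = (4·27.5/20.8) · sin62.5°·cos20.0° / [1 − cos(42.5°)]
    = 5.288 · 0.8870·0.9397 / [1 − 0.7373]
    = 5.288 · 0.8335 / 0.2627
    = 16.78 m

H_c = 16.78 m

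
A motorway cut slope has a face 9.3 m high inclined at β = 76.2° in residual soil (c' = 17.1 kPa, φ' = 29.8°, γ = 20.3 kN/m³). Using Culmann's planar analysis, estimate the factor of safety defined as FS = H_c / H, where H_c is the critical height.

FS = 0.98

H_c = (4c'/γ) · sinβ cosφ' / [1 − cos(β − φ')]
    = (4·17.1/20.3) · sin76.2°·cos29.8° / [1 − cos46.4°]
    = 3.369 · 0.8427 / 0.3104 = 9.15 m
FS = H_c / H = 9.15 / 9.3 = 0.984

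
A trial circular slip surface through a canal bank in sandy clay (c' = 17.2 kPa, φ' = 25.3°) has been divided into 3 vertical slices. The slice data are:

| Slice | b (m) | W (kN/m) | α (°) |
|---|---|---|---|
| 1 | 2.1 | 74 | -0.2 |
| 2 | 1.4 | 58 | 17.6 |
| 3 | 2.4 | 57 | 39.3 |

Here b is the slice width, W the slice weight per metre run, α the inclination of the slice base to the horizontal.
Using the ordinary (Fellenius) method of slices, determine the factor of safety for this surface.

FS = 3.68

Ordinary method of slices: FS = Σ[c'·Δl_i + (W_i cosα_i)·tanφ'] / Σ W_i sinα_i, with Δl_i = b_i / cosα_i.
Slice 1: Δl = 2.1/cos(-0.2°) = 2.100 m; N'_1 = 74·cos(-0.2°) = 74.0; c'Δl = 36.12; W sinα = -0.3
Slice 2: Δl = 1.4/cos17.6° = 1.469 m; N'_2 = 58·cos17.6° = 55.3; c'Δl = 25.26; W sinα = 17.5
Slice 3: Δl = 2.4/cos39.3° = 3.101 m; N'_3 = 57·cos39.3° = 44.1; c'Δl = 53.34; W sinα = 36.1
Σc'Δl = 114.7 kN/m; ΣN' = 173.4 kN/m; ΣW sinα = 53.4 kN/m
Resisting = 114.7 + 173.4·tan25.3° = 114.7 + 82.0 = 196.7 kN/m
FS = 196.7 / 53.4 = 3.685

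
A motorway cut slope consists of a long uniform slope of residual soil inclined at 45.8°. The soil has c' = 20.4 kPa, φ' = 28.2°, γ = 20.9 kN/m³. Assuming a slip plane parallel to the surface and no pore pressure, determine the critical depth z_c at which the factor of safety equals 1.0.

z_c = 4.08 m

Setting FS = 1.00 in FS = [c' + γz cos²β tanφ'] / [γz sinβ cosβ] and solving for z:
z = c' / [γ cosβ (FS·sinβ − cosβ·tanφ')]
  = 20.4 / [20.9·cos45.8°·(1.00·sin45.8° − cos45.8°·tan28.2°)]
  = 20.4 / [20.9·0.6972·(1.00·0.7169 − 0.6972·0.5362)]
  = 20.4 / 4.9991 = 4.081 m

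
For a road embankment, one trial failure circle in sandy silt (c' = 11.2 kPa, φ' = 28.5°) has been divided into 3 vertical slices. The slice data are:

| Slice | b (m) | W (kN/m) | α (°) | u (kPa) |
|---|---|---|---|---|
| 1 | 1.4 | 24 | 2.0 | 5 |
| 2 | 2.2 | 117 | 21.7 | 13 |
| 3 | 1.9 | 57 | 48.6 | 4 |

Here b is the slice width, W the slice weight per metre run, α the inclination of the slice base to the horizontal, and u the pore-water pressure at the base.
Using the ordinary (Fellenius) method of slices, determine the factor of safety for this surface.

FS = 1.61

Ordinary method of slices: FS = Σ[c'·Δl_i + (W_i cosα_i − u_i·Δl_i)·tanφ'] / Σ W_i sinα_i, with Δl_i = b_i / cosα_i.
Slice 1: Δl = 1.4/cos2.0° = 1.401 m; N'_1 = 24·cos2.0° − 5·1.401 = 17.0; c'Δl = 15.69; W sinα = 0.8
Slice 2: Δl = 2.2/cos21.7° = 2.368 m; N'_2 = 117·cos21.7° − 13·2.368 = 77.9; c'Δl = 26.52; W sinα = 43.3
Slice 3: Δl = 1.9/cos48.6° = 2.873 m; N'_3 = 57·cos48.6° − 4·2.873 = 26.2; c'Δl = 32.18; W sinα = 42.8
Σc'Δl = 74.4 kN/m; ΣN' = 121.1 kN/m; ΣW sinα = 86.9 kN/m
Resisting = 74.4 + 121.1·tan28.5° = 74.4 + 65.8 = 140.1 kN/m
FS = 140.1 / 86.9 = 1.614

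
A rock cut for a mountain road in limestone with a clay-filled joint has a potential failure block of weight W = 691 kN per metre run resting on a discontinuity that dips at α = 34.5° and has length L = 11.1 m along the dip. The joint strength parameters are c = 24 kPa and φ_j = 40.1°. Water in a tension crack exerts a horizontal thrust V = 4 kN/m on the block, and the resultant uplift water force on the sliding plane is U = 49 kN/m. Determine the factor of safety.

Resolving the block weight along and normal to the plane and applying the Mohr–Coulomb strength on the joint:
N' = W cosα − U − V sinα = 691·cos34.5° − 49 − 4·sin34.5° = 518.2 kN/m
Driving force T = W sinα + V cosα = 691·sin34.5° + 4·cos34.5° = 394.7 kN/m
Resisting force R = c·L + N'·tanφ_j = 24·11.1 + 518.2·tan40.1° = 266.4 + 436.4 = 702.8 kN/m
FS = R / T = 702.8 / 394.7 = 1.781

FS = 1.78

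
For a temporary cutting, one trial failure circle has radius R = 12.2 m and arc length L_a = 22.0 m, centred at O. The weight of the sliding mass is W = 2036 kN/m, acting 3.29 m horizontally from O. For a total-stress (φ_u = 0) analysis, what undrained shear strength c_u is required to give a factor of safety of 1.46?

FS = c_u·L_a·R / (W·d), so c_u = FS·W·d / (L_a·R).
c_u = 1.46·2036·3.29 / (22.00·12.2) = 9779.7 / 268.40 = 36.44 kPa

c_u = 36.4 kPa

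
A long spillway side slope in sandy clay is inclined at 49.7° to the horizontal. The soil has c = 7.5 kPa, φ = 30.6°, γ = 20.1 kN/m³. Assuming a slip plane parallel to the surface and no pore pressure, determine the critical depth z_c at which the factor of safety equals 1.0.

z_c = 1.52 m

Setting FS = 1.00 in FS = [c + γz cos²β tanφ] / [γz sinβ cosβ] and solving for z:
z = c / [γ cosβ (FS·sinβ − cosβ·tanφ)]
  = 7.5 / [20.1·cos49.7°·(1.00·sin49.7° − cos49.7°·tan30.6°)]
  = 7.5 / [20.1·0.6468·(1.00·0.7627 − 0.6468·0.5914)]
  = 7.5 / 4.9422 = 1.518 m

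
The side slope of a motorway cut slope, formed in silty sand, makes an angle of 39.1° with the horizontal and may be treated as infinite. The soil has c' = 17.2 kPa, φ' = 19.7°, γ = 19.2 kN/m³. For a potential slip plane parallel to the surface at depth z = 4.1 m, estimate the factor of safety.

For an infinite slope with a slip plane parallel to the surface (no pore pressure): FS = [c' + γz cos²β tanφ'] / [γz sinβ cosβ].
γz = 19.2·4.1 = 78.72 kN/m²
Numerator = 17.2 + 78.72·cos²39.1°·tan19.7° = 17.2 + 78.72·0.6022·0.3581 = 34.175 kPa
Denominator = 78.72·sin39.1°·cos39.1° = 78.72·0.6307·0.7760 = 38.528 kPa
FS = 34.175 / 38.528 = 0.887

FS = 0.89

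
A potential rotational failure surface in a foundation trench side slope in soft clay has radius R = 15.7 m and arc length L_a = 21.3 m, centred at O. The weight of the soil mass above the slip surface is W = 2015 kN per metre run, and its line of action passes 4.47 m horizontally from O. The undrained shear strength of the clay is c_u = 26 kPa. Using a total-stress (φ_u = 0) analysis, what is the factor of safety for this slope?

Taking moments about the centre O, the resisting moment is provided by the undrained shear strength acting along the arc:
M_R = c_u·L_a·R = 26·21.30·15.7 = 8694.7 kN·m/m
M_D = W·d = 2015·4.47 = 9007.0 kN·m/m
FS = M_R / M_D = 8694.7 / 9007.0 = 0.965

FS = 0.97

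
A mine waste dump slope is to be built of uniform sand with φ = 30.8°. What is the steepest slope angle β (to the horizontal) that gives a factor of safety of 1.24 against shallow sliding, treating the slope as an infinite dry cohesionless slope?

β = 25.7°

For an infinite dry cohesionless slope FS = tanφ/tanβ, so tanβ = tanφ / FS.
tanβ = tan30.8° / 1.24 = 0.5961 / 1.24 = 0.4807
β = arctan(0.4807) = 25.68°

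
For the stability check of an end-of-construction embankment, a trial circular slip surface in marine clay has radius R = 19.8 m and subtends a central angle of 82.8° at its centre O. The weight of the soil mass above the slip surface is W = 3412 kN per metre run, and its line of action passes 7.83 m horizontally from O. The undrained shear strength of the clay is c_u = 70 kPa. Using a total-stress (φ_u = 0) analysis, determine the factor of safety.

Taking moments about the centre O, the resisting moment is provided by the undrained shear strength acting along the arc:
Arc length L_a = R·θ = 19.8·(82.8°·π/180) = 19.8·1.4451 = 28.61 m
M_R = c_u·L_a·R = 70·28.61·19.8 = 39658.5 kN·m/m
M_D = W·d = 3412·7.83 = 26716.0 kN·m/m
FS = M_R / M_D = 39658.5 / 26716.0 = 1.484

FS = 1.48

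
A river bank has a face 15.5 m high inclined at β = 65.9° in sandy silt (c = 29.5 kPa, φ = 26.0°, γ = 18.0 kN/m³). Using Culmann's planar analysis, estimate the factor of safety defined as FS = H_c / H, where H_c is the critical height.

H_c = (4c/γ) · sinβ cosφ / [1 − cos(β − φ)]
    = (4·29.5/18.0) · sin65.9°·cos26.0° / [1 − cos39.9°]
    = 6.556 · 0.8204 / 0.2328 = 23.10 m
FS = H_c / H = 23.10 / 15.5 = 1.490

FS = 1.49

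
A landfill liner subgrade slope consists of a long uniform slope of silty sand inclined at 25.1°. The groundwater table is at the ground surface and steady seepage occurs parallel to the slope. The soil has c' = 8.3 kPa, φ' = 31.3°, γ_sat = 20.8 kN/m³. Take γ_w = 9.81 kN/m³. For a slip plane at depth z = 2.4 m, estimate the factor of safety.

With seepage parallel to the slope and the water table at the surface, the effective normal stress on the slip plane uses the buoyant unit weight γ' = γ_sat − γ_w while the driving shear stress uses γ_sat:
FS = [c' + γ' z cos²β tanφ'] / [γ_sat z sinβ cosβ]
γ' = 20.8 − 9.81 = 10.99 kN/m³
Numerator = 8.3 + 10.99·2.4·cos²25.1°·tan31.3° = 8.3 + 10.99·2.4·0.8201·0.6080 = 21.451 kPa
Denominator = 20.8·2.4·sin25.1°·cos25.1° = 20.8·2.4·0.4242·0.9056 = 19.176 kPa
FS = 21.451 / 19.176 = 1.119

FS = 1.12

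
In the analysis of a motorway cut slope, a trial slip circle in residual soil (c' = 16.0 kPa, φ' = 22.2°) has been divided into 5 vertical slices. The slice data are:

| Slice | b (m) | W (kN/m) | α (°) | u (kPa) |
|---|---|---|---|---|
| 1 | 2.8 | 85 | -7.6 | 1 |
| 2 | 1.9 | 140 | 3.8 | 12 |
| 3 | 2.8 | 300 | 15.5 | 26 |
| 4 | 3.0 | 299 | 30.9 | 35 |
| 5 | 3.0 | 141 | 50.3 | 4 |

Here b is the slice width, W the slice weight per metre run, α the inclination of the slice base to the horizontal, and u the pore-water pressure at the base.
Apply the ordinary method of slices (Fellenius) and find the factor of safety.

FS = 1.48

Ordinary method of slices: FS = Σ[c'·Δl_i + (W_i cosα_i − u_i·Δl_i)·tanφ'] / Σ W_i sinα_i, with Δl_i = b_i / cosα_i.
Slice 1: Δl = 2.8/cos(-7.6°) = 2.825 m; N'_1 = 85·cos(-7.6°) − 1·2.825 = 81.4; c'Δl = 45.20; W sinα = -11.2
Slice 2: Δl = 1.9/cos3.8° = 1.904 m; N'_2 = 140·cos3.8° − 12·1.904 = 116.8; c'Δl = 30.47; W sinα = 9.3
Slice 3: Δl = 2.8/cos15.5° = 2.906 m; N'_3 = 300·cos15.5° − 26·2.906 = 213.5; c'Δl = 46.49; W sinα = 80.2
Slice 4: Δl = 3.0/cos30.9° = 3.496 m; N'_4 = 299·cos30.9° − 35·3.496 = 134.2; c'Δl = 55.94; W sinα = 153.5
Slice 5: Δl = 3.0/cos50.3° = 4.697 m; N'_5 = 141·cos50.3° − 4·4.697 = 71.3; c'Δl = 75.14; W sinα = 108.5
Σc'Δl = 253.2 kN/m; ΣN' = 617.3 kN/m; ΣW sinα = 340.2 kN/m
Resisting = 253.2 + 617.3·tan22.2° = 253.2 + 251.9 = 505.1 kN/m
FS = 505.1 / 340.2 = 1.485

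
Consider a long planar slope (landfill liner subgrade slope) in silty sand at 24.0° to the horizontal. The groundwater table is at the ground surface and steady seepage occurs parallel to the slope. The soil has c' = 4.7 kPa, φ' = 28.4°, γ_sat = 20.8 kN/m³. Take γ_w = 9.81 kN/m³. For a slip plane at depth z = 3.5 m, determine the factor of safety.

FS = 0.82

With seepage parallel to the slope and the water table at the surface, the effective normal stress on the slip plane uses the buoyant unit weight γ' = γ_sat − γ_w while the driving shear stress uses γ_sat:
FS = [c' + γ' z cos²β tanφ'] / [γ_sat z sinβ cosβ]
γ' = 20.8 − 9.81 = 10.99 kN/m³
Numerator = 4.7 + 10.99·3.5·cos²24.0°·tan28.4° = 4.7 + 10.99·3.5·0.8346·0.5407 = 22.057 kPa
Denominator = 20.8·3.5·sin24.0°·cos24.0° = 20.8·3.5·0.4067·0.9135 = 27.050 kPa
FS = 22.057 / 27.050 = 0.815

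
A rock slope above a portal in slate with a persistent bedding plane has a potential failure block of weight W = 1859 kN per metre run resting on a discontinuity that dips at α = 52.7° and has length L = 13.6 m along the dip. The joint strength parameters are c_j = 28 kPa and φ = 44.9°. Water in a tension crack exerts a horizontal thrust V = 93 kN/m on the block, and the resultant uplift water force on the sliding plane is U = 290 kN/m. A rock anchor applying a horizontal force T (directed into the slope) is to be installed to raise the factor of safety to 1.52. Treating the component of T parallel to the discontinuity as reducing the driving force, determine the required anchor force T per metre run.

Resolving forces along and normal to the sliding plane, with the horizontal anchor force T adding T·sinα to the effective normal force and T·cosα acting up the plane against the driving force:
FS = [c_jL + (W cosα − U − V sinα + T sinα) tanφ] / [W sinα + V cosα − T cosα]
Without the anchor: N' = 762.6 kN/m, driving T_d = 1535.1 kN/m, resisting R = 28·13.6 + 762.6·tan44.9° = 1140.7 kN/m, FS = 0.74.
Setting FS = 1.52 and solving for T:
1.52·(1535.1 − T cos52.7°) = 1140.7 + T sin52.7°·tan44.9°
T·(sin52.7°·tan44.9° + 1.52·cos52.7°) = 1.52·1535.1 − 1140.7
T·(0.7955·0.9965 + 1.52·0.6060) = 2333.4 − 1140.7 = 1192.7
T·1.7138 = 1192.7
T = 695.9 kN/m

T = 696 kN/m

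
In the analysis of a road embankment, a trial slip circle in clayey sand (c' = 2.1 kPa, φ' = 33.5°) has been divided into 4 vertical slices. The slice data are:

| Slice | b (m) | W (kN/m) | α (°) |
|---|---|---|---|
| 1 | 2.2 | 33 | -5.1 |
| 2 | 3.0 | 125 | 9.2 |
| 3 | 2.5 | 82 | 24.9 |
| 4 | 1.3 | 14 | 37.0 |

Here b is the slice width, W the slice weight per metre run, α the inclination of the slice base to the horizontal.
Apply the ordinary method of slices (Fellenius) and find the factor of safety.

Ordinary method of slices: FS = Σ[c'·Δl_i + (W_i cosα_i)·tanφ'] / Σ W_i sinα_i, with Δl_i = b_i / cosα_i.
Slice 1: Δl = 2.2/cos(-5.1°) = 2.209 m; N'_1 = 33·cos(-5.1°) = 32.9; c'Δl = 4.64; W sinα = -2.9
Slice 2: Δl = 3.0/cos9.2° = 3.039 m; N'_2 = 125·cos9.2° = 123.4; c'Δl = 6.38; W sinα = 20.0
Slice 3: Δl = 2.5/cos24.9° = 2.756 m; N'_3 = 82·cos24.9° = 74.4; c'Δl = 5.79; W sinα = 34.5
Slice 4: Δl = 1.3/cos37.0° = 1.628 m; N'_4 = 14·cos37.0° = 11.2; c'Δl = 3.42; W sinα = 8.4
Σc'Δl = 20.2 kN/m; ΣN' = 241.8 kN/m; ΣW sinα = 60.0 kN/m
Resisting = 20.2 + 241.8·tan33.5° = 20.2 + 160.1 = 180.3 kN/m
FS = 180.3 / 60.0 = 3.005

FS = 3.00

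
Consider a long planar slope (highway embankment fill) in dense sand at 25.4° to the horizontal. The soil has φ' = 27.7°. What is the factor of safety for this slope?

FS = 1.11

For a dry cohesionless infinite slope the factor of safety is FS = tanφ' / tanβ.
FS = tan27.7° / tan25.4° = 0.5250 / 0.4748 = 1.106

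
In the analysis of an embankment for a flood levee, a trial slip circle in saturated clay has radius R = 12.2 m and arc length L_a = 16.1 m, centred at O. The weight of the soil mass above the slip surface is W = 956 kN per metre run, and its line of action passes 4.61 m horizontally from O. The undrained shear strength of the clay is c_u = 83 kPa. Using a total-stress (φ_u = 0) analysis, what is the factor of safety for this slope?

Taking moments about the centre O, the resisting moment is provided by the undrained shear strength acting along the arc:
M_R = c_u·L_a·R = 83·16.10·12.2 = 16302.9 kN·m/m
M_D = W·d = 956·4.61 = 4407.2 kN·m/m
FS = M_R / M_D = 16302.9 / 4407.2 = 3.699

FS = 3.70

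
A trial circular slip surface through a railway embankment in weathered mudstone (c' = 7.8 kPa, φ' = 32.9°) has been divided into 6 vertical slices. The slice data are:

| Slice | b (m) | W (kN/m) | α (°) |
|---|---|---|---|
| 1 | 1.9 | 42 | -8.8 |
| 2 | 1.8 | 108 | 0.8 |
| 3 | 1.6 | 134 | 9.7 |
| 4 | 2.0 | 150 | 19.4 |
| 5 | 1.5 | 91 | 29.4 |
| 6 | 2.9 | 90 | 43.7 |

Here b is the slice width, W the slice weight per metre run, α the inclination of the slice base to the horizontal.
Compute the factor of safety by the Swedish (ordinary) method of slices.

FS = 2.70

Ordinary method of slices: FS = Σ[c'·Δl_i + (W_i cosα_i)·tanφ'] / Σ W_i sinα_i, with Δl_i = b_i / cosα_i.
Slice 1: Δl = 1.9/cos(-8.8°) = 1.923 m; N'_1 = 42·cos(-8.8°) = 41.5; c'Δl = 15.00; W sinα = -6.4
Slice 2: Δl = 1.8/cos0.8° = 1.800 m; N'_2 = 108·cos0.8° = 108.0; c'Δl = 14.04; W sinα = 1.5
Slice 3: Δl = 1.6/cos9.7° = 1.623 m; N'_3 = 134·cos9.7° = 132.1; c'Δl = 12.66; W sinα = 22.6
Slice 4: Δl = 2.0/cos19.4° = 2.120 m; N'_4 = 150·cos19.4° = 141.5; c'Δl = 16.54; W sinα = 49.8
Slice 5: Δl = 1.5/cos29.4° = 1.722 m; N'_5 = 91·cos29.4° = 79.3; c'Δl = 13.43; W sinα = 44.7
Slice 6: Δl = 2.9/cos43.7° = 4.011 m; N'_6 = 90·cos43.7° = 65.1; c'Δl = 31.29; W sinα = 62.2
Σc'Δl = 103.0 kN/m; ΣN' = 567.4 kN/m; ΣW sinα = 174.3 kN/m
Resisting = 103.0 + 567.4·tan32.9° = 103.0 + 367.1 = 470.0 kN/m
FS = 470.0 / 174.3 = 2.696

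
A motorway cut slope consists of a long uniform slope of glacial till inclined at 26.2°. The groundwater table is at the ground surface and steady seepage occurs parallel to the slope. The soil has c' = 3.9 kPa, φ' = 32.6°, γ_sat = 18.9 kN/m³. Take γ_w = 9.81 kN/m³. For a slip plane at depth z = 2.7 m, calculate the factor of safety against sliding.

FS = 0.82

With seepage parallel to the slope and the water table at the surface, the effective normal stress on the slip plane uses the buoyant unit weight γ' = γ_sat − γ_w while the driving shear stress uses γ_sat:
FS = [c' + γ' z cos²β tanφ'] / [γ_sat z sinβ cosβ]
γ' = 18.9 − 9.81 = 9.09 kN/m³
Numerator = 3.9 + 9.09·2.7·cos²26.2°·tan32.6° = 3.9 + 9.09·2.7·0.8051·0.6395 = 16.536 kPa
Denominator = 18.9·2.7·sin26.2°·cos26.2° = 18.9·2.7·0.4415·0.8973 = 20.215 kPa
FS = 16.536 / 20.215 = 0.818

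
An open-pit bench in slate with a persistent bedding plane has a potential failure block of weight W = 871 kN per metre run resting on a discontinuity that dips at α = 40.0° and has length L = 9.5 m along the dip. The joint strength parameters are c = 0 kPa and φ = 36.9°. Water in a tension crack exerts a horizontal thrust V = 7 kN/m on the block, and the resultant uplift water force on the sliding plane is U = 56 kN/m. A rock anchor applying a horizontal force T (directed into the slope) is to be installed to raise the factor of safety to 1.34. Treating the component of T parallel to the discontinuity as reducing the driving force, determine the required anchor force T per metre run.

Resolving forces along and normal to the sliding plane, with the horizontal anchor force T adding T·sinα to the effective normal force and T·cosα acting up the plane against the driving force:
FS = [cL + (W cosα − U − V sinα + T sinα) tanφ] / [W sinα + V cosα − T cosα]
Without the anchor: N' = 606.7 kN/m, driving T_d = 565.2 kN/m, resisting R = 0·9.5 + 606.7·tan36.9° = 455.5 kN/m, FS = 0.81.
Setting FS = 1.34 and solving for T:
1.34·(565.2 − T cos40.0°) = 455.5 + T sin40.0°·tan36.9°
T·(sin40.0°·tan36.9° + 1.34·cos40.0°) = 1.34·565.2 − 455.5
T·(0.6428·0.7508 + 1.34·0.7660) = 757.4 − 455.5 = 301.9
T·1.5091 = 301.9
T = 200.0 kN/m

T = 200 kN/m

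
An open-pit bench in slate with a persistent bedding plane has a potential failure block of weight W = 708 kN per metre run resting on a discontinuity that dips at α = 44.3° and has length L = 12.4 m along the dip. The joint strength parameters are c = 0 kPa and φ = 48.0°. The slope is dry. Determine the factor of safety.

FS = 1.14

Resolving the block weight along and normal to the plane and applying the Mohr–Coulomb strength on the joint:
N' = W cosα = 708·cos44.3° = 506.7 kN/m
Driving force T = W sinα = 708·sin44.3° = 494.5 kN/m
Resisting force R = c·L + N'·tanφ = 0·12.4 + 506.7·tan48.0° = 0.0 + 562.8 = 562.8 kN/m
FS = R / T = 562.8 / 494.5 = 1.138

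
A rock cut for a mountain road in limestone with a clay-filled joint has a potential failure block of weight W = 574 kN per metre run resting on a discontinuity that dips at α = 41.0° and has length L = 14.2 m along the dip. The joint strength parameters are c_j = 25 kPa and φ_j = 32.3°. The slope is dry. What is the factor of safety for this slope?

FS = 1.67

Resolving the block weight along and normal to the plane and applying the Mohr–Coulomb strength on the joint:
N' = W cosα = 574·cos41.0° = 433.2 kN/m
Driving force T = W sinα = 574·sin41.0° = 376.6 kN/m
Resisting force R = c_j·L + N'·tanφ_j = 25·14.2 + 433.2·tan32.3° = 355.0 + 273.9 = 628.9 kN/m
FS = R / T = 628.9 / 376.6 = 1.670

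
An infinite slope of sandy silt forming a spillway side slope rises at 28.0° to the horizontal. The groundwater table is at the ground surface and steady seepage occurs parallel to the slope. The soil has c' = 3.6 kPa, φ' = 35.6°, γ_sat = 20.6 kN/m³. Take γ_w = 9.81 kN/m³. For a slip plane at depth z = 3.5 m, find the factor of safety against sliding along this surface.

With seepage parallel to the slope and the water table at the surface, the effective normal stress on the slip plane uses the buoyant unit weight γ' = γ_sat − γ_w while the driving shear stress uses γ_sat:
FS = [c' + γ' z cos²β tanφ'] / [γ_sat z sinβ cosβ]
γ' = 20.6 − 9.81 = 10.79 kN/m³
Numerator = 3.6 + 10.79·3.5·cos²28.0°·tan35.6° = 3.6 + 10.79·3.5·0.7796·0.7159 = 24.678 kPa
Denominator = 20.6·3.5·sin28.0°·cos28.0° = 20.6·3.5·0.4695·0.8829 = 29.887 kPa
FS = 24.678 / 29.887 = 0.826

FS = 0.83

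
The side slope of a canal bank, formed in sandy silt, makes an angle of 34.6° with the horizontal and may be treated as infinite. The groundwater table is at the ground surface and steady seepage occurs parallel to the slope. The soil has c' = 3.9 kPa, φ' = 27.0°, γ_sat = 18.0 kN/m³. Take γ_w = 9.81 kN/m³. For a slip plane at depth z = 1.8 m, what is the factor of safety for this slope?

With seepage parallel to the slope and the water table at the surface, the effective normal stress on the slip plane uses the buoyant unit weight γ' = γ_sat − γ_w while the driving shear stress uses γ_sat:
FS = [c' + γ' z cos²β tanφ'] / [γ_sat z sinβ cosβ]
γ' = 18.0 − 9.81 = 8.19 kN/m³
Numerator = 3.9 + 8.19·1.8·cos²34.6°·tan27.0° = 3.9 + 8.19·1.8·0.6776·0.5095 = 8.989 kPa
Denominator = 18.0·1.8·sin34.6°·cos34.6° = 18.0·1.8·0.5678·0.8231 = 15.144 kPa
FS = 8.989 / 15.144 = 0.594

FS = 0.59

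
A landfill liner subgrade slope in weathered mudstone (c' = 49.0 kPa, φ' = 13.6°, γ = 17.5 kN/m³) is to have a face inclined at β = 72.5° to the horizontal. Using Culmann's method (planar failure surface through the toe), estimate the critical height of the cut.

Culmann's analysis gives the critical failure plane at α_cr = (β + φ')/2 = (72.5 + 13.6)/2 = 43.0°, and the critical height
H_c = (4c'/γ) · sinβ cosφ' / [1 − cos(β − φ')]
    = (4·49.0/17.5) · sin72.5°·cos13.6° / [1 − cos(58.9°)]
    = 11.200 · 0.9537·0.9720 / [1 − 0.5165]
    = 11.200 · 0.9270 / 0.4835
    = 21.47 m

H_c = 21.47 m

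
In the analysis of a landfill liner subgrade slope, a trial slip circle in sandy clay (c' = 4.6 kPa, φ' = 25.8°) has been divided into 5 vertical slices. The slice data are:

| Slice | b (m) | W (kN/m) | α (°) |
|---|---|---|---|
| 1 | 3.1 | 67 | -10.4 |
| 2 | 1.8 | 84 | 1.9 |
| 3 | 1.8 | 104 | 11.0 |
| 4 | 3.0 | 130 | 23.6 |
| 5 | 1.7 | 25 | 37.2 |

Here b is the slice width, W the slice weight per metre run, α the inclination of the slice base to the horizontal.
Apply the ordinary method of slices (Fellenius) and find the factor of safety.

Ordinary method of slices: FS = Σ[c'·Δl_i + (W_i cosα_i)·tanφ'] / Σ W_i sinα_i, with Δl_i = b_i / cosα_i.
Slice 1: Δl = 3.1/cos(-10.4°) = 3.152 m; N'_1 = 67·cos(-10.4°) = 65.9; c'Δl = 14.50; W sinα = -12.1
Slice 2: Δl = 1.8/cos1.9° = 1.801 m; N'_2 = 84·cos1.9° = 84.0; c'Δl = 8.28; W sinα = 2.8
Slice 3: Δl = 1.8/cos11.0° = 1.834 m; N'_3 = 104·cos11.0° = 102.1; c'Δl = 8.43; W sinα = 19.8
Slice 4: Δl = 3.0/cos23.6° = 3.274 m; N'_4 = 130·cos23.6° = 119.1; c'Δl = 15.06; W sinα = 52.0
Slice 5: Δl = 1.7/cos37.2° = 2.134 m; N'_5 = 25·cos37.2° = 19.9; c'Δl = 9.82; W sinα = 15.1
Σc'Δl = 56.1 kN/m; ΣN' = 391.0 kN/m; ΣW sinα = 77.7 kN/m
Resisting = 56.1 + 391.0·tan25.8° = 56.1 + 189.0 = 245.1 kN/m
FS = 245.1 / 77.7 = 3.155

FS = 3.15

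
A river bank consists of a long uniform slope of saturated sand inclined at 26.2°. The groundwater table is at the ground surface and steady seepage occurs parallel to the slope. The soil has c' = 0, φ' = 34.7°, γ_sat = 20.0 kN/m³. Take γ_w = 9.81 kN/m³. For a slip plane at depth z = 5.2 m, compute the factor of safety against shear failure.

With seepage parallel to the slope and the water table at the surface, the effective normal stress on the slip plane uses the buoyant unit weight γ' = γ_sat − γ_w while the driving shear stress uses γ_sat:
FS = [c' + γ' z cos²β tanφ'] / [γ_sat z sinβ cosβ]
(For c' = 0 this reduces to FS = (γ'/γ_sat)·tanφ'/tanβ.)
γ' = 20.0 − 9.81 = 10.19 kN/m³
Numerator = 0.0 + 10.19·5.2·cos²26.2°·tan34.7° = 0.0 + 10.19·5.2·0.8051·0.6924 = 29.539 kPa
Denominator = 20.0·5.2·sin26.2°·cos26.2° = 20.0·5.2·0.4415·0.8973 = 41.199 kPa
FS = 29.539 / 41.199 = 0.717

FS = 0.72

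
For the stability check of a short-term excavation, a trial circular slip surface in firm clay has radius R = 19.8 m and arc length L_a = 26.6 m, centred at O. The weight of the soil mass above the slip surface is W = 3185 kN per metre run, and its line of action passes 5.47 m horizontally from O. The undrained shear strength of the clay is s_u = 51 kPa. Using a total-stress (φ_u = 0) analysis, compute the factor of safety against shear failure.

FS = 1.54

Taking moments about the centre O, the resisting moment is provided by the undrained shear strength acting along the arc:
M_R = s_u·L_a·R = 51·26.60·19.8 = 26860.7 kN·m/m
M_D = W·d = 3185·5.47 = 17422.0 kN·m/m
FS = M_R / M_D = 26860.7 / 17422.0 = 1.542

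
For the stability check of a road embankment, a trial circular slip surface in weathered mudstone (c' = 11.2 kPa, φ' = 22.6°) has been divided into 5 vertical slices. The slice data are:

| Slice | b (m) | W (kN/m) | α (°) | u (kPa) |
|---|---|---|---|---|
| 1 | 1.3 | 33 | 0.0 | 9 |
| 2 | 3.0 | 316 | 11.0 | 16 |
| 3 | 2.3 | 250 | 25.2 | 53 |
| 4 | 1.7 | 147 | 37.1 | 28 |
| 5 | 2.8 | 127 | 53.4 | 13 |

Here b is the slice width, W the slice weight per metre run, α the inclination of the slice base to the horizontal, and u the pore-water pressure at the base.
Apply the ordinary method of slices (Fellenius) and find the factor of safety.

Ordinary method of slices: FS = Σ[c'·Δl_i + (W_i cosα_i − u_i·Δl_i)·tanφ'] / Σ W_i sinα_i, with Δl_i = b_i / cosα_i.
Slice 1: Δl = 1.3/cos0.0° = 1.300 m; N'_1 = 33·cos0.0° − 9·1.300 = 21.3; c'Δl = 14.56; W sinα = 0.0
Slice 2: Δl = 3.0/cos11.0° = 3.056 m; N'_2 = 316·cos11.0° − 16·3.056 = 261.3; c'Δl = 34.23; W sinα = 60.3
Slice 3: Δl = 2.3/cos25.2° = 2.542 m; N'_3 = 250·cos25.2° − 53·2.542 = 91.5; c'Δl = 28.47; W sinα = 106.4
Slice 4: Δl = 1.7/cos37.1° = 2.131 m; N'_4 = 147·cos37.1° − 28·2.131 = 57.6; c'Δl = 23.87; W sinα = 88.7
Slice 5: Δl = 2.8/cos53.4° = 4.696 m; N'_5 = 127·cos53.4° − 13·4.696 = 14.7; c'Δl = 52.60; W sinα = 102.0
Σc'Δl = 153.7 kN/m; ΣN' = 446.3 kN/m; ΣW sinα = 357.4 kN/m
Resisting = 153.7 + 446.3·tan22.6° = 153.7 + 185.8 = 339.5 kN/m
FS = 339.5 / 357.4 = 0.950

FS = 0.95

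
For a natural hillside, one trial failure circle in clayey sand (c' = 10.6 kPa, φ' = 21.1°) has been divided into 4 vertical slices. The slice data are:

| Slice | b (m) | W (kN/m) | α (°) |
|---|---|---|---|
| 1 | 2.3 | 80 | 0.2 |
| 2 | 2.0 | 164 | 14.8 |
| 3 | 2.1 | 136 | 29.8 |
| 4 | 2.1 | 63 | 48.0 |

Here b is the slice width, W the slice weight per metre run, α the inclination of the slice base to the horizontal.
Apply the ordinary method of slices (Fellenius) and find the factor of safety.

FS = 1.65

Ordinary method of slices: FS = Σ[c'·Δl_i + (W_i cosα_i)·tanφ'] / Σ W_i sinα_i, with Δl_i = b_i / cosα_i.
Slice 1: Δl = 2.3/cos0.2° = 2.300 m; N'_1 = 80·cos0.2° = 80.0; c'Δl = 24.38; W sinα = 0.3
Slice 2: Δl = 2.0/cos14.8° = 2.069 m; N'_2 = 164·cos14.8° = 158.6; c'Δl = 21.93; W sinα = 41.9
Slice 3: Δl = 2.1/cos29.8° = 2.420 m; N'_3 = 136·cos29.8° = 118.0; c'Δl = 25.65; W sinα = 67.6
Slice 4: Δl = 2.1/cos48.0° = 3.138 m; N'_4 = 63·cos48.0° = 42.2; c'Δl = 33.27; W sinα = 46.8
Σc'Δl = 105.2 kN/m; ΣN' = 398.7 kN/m; ΣW sinα = 156.6 kN/m
Resisting = 105.2 + 398.7·tan21.1° = 105.2 + 153.9 = 259.1 kN/m
FS = 259.1 / 156.6 = 1.655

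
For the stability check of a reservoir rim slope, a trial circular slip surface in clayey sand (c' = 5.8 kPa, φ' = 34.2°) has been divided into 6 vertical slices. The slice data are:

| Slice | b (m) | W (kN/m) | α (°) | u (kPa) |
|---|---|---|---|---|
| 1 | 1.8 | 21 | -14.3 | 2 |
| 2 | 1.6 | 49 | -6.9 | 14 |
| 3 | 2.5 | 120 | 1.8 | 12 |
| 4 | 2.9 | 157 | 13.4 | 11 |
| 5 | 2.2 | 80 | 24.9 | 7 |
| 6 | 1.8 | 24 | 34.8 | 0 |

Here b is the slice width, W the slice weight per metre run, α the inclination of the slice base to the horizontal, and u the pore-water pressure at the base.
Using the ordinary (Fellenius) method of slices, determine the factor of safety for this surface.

Ordinary method of slices: FS = Σ[c'·Δl_i + (W_i cosα_i − u_i·Δl_i)·tanφ'] / Σ W_i sinα_i, with Δl_i = b_i / cosα_i.
Slice 1: Δl = 1.8/cos(-14.3°) = 1.858 m; N'_1 = 21·cos(-14.3°) − 2·1.858 = 16.6; c'Δl = 10.77; W sinα = -5.2
Slice 2: Δl = 1.6/cos(-6.9°) = 1.612 m; N'_2 = 49·cos(-6.9°) − 14·1.612 = 26.1; c'Δl = 9.35; W sinα = -5.9
Slice 3: Δl = 2.5/cos1.8° = 2.501 m; N'_3 = 120·cos1.8° − 12·2.501 = 89.9; c'Δl = 14.51; W sinα = 3.8
Slice 4: Δl = 2.9/cos13.4° = 2.981 m; N'_4 = 157·cos13.4° − 11·2.981 = 119.9; c'Δl = 17.29; W sinα = 36.4
Slice 5: Δl = 2.2/cos24.9° = 2.425 m; N'_5 = 80·cos24.9° − 7·2.425 = 55.6; c'Δl = 14.07; W sinα = 33.7
Slice 6: Δl = 1.8/cos34.8° = 2.192 m; N'_6 = 24·cos34.8° − 0·2.192 = 19.7; c'Δl = 12.71; W sinα = 13.7
Σc'Δl = 78.7 kN/m; ΣN' = 327.9 kN/m; ΣW sinα = 76.5 kN/m
Resisting = 78.7 + 327.9·tan34.2° = 78.7 + 222.8 = 301.5 kN/m
FS = 301.5 / 76.5 = 3.943

FS = 3.94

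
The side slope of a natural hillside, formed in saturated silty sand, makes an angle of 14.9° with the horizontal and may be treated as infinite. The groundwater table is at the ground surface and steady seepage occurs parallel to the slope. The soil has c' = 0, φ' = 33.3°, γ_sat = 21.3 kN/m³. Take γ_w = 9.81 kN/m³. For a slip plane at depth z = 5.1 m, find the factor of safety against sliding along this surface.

With seepage parallel to the slope and the water table at the surface, the effective normal stress on the slip plane uses the buoyant unit weight γ' = γ_sat − γ_w while the driving shear stress uses γ_sat:
FS = [c' + γ' z cos²β tanφ'] / [γ_sat z sinβ cosβ]
(For c' = 0 this reduces to FS = (γ'/γ_sat)·tanφ'/tanβ.)
γ' = 21.3 − 9.81 = 11.49 kN/m³
Numerator = 0.0 + 11.49·5.1·cos²14.9°·tan33.3° = 0.0 + 11.49·5.1·0.9339·0.6569 = 35.947 kPa
Denominator = 21.3·5.1·sin14.9°·cos14.9° = 21.3·5.1·0.2571·0.9664 = 26.993 kPa
FS = 35.947 / 26.993 = 1.332

FS = 1.33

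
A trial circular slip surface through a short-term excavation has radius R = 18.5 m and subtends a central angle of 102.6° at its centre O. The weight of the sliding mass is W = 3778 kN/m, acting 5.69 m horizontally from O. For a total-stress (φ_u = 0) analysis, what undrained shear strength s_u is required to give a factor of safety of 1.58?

s_u = 55.4 kPa

FS = s_u·L_a·R / (W·d), so s_u = FS·W·d / (L_a·R).
Arc length L_a = R·θ = 18.5·(102.6°·π/180) = 18.5·1.7907 = 33.13 m
s_u = 1.58·3778·5.69 / (33.13·18.5) = 33965.0 / 612.87 = 55.42 kPa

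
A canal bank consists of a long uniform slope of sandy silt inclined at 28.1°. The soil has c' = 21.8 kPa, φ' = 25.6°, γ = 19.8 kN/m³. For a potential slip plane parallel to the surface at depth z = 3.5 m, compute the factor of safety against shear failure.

For an infinite slope with a slip plane parallel to the surface (no pore pressure): FS = [c' + γz cos²β tanφ'] / [γz sinβ cosβ].
γz = 19.8·3.5 = 69.30 kN/m²
Numerator = 21.8 + 69.30·cos²28.1°·tan25.6° = 21.8 + 69.30·0.7781·0.4791 = 47.637 kPa
Denominator = 69.30·sin28.1°·cos28.1° = 69.30·0.4710·0.8821 = 28.794 kPa
FS = 47.637 / 28.794 = 1.654

FS = 1.65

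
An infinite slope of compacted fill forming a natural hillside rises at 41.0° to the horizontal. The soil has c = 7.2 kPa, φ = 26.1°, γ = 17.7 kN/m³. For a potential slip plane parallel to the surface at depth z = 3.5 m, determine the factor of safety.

For an infinite slope with a slip plane parallel to the surface (no pore pressure): FS = [c + γz cos²β tanφ] / [γz sinβ cosβ].
γz = 17.7·3.5 = 61.95 kN/m²
Numerator = 7.2 + 61.95·cos²41.0°·tan26.1° = 7.2 + 61.95·0.5696·0.4899 = 24.486 kPa
Denominator = 61.95·sin41.0°·cos41.0° = 61.95·0.6561·0.7547 = 30.674 kPa
FS = 24.486 / 30.674 = 0.798

FS = 0.80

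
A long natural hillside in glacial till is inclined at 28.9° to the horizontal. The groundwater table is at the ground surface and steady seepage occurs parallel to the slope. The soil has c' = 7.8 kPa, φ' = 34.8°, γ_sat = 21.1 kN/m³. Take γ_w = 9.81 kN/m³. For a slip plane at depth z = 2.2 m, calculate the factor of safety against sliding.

FS = 1.07

With seepage parallel to the slope and the water table at the surface, the effective normal stress on the slip plane uses the buoyant unit weight γ' = γ_sat − γ_w while the driving shear stress uses γ_sat:
FS = [c' + γ' z cos²β tanφ'] / [γ_sat z sinβ cosβ]
γ' = 21.1 − 9.81 = 11.29 kN/m³
Numerator = 7.8 + 11.29·2.2·cos²28.9°·tan34.8° = 7.8 + 11.29·2.2·0.7664·0.6950 = 21.031 kPa
Denominator = 21.1·2.2·sin28.9°·cos28.9° = 21.1·2.2·0.4833·0.8755 = 19.640 kPa
FS = 21.031 / 19.640 = 1.071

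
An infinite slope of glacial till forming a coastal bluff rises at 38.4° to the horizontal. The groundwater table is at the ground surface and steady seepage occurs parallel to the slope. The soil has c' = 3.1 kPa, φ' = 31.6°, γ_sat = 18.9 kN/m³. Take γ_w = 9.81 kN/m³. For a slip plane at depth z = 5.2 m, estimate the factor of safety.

With seepage parallel to the slope and the water table at the surface, the effective normal stress on the slip plane uses the buoyant unit weight γ' = γ_sat − γ_w while the driving shear stress uses γ_sat:
FS = [c' + γ' z cos²β tanφ'] / [γ_sat z sinβ cosβ]
γ' = 18.9 − 9.81 = 9.09 kN/m³
Numerator = 3.1 + 9.09·5.2·cos²38.4°·tan31.6° = 3.1 + 9.09·5.2·0.6142·0.6152 = 20.960 kPa
Denominator = 18.9·5.2·sin38.4°·cos38.4° = 18.9·5.2·0.6211·0.7837 = 47.842 kPa
FS = 20.960 / 47.842 = 0.438

FS = 0.44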